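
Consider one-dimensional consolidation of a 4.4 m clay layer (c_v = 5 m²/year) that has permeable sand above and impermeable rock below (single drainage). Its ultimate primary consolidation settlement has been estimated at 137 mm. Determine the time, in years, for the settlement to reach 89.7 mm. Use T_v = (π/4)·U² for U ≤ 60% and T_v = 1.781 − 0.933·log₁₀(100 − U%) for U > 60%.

t ≈ 1.34 years

Drainage path length: H_d = H = 4.4 m (single drainage).
U = S(t)/S_ult = 89.7/137 = 0.6547.
U > 60%: T_v = 1.781 − 0.933·log₁₀(100 − 65.474) = 0.34591.
t = T_v·H_d²/c_v = 0.34591×4.4²/5 = 1.339 years.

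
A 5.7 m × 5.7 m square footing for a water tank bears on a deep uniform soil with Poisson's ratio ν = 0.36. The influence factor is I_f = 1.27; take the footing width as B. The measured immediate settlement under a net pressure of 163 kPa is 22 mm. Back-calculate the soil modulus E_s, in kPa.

S_e = q·B·(1−ν²)/E_s · I_f  ⇒  E_s = q·B·(1−ν²)·I_f / S_e.
E_s = 163 × 5.7 × 0.8704 × 1.27 / 0.022 = 46680 kPa

E_s ≈ 46700 kPa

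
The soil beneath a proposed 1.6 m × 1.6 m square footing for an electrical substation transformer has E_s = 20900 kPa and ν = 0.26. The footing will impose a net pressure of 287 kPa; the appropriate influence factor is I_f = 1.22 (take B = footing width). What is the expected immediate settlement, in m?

Immediate (elastic) settlement: S_e = q·B·(1−ν²)/E_s · I_f.
S_e = 287 × 1.6 × (1 − 0.26²) / 20900 × 1.22
    = 287 × 1.6 × 0.9324 / 20900 × 1.22
    = 0.02499 m

S_e ≈ 0.025 m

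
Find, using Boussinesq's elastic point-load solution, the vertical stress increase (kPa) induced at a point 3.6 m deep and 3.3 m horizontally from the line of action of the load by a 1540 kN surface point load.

Boussinesq vertical stress below a point load on an elastic half-space:
Δσ_z = 3P/(2πz²) · [1 + (r/z)²]^(−5/2)
r/z = 3.3/3.6 = 0.91667; [1+(r/z)²]^(−5/2) = 0.21767.
Δσ_z = 3×1540/(2π×3.6²) × 0.21767 = 56.736 × 0.21767 = 12.35 kPa

Δσ_z ≈ 12.3 kPa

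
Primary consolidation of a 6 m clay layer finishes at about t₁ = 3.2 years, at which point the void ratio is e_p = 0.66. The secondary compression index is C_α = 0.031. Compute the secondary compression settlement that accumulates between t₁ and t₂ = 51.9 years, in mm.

S_s ≈ 136 mm

Secondary compression: S_s = C_α·H/(1+e_p)·log₁₀(t₂/t₁)
S_s = 0.031×6/(1+0.66)×log₁₀(51.9/3.2)
    = 0.112 × 1.21 = 0.1356 m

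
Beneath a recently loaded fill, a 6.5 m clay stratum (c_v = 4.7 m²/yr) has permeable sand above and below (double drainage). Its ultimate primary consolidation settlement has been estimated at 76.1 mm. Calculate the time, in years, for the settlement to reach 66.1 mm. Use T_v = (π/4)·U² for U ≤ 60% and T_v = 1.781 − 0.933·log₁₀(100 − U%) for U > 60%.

t ≈ 1.66 years

Drainage path length: H_d = H/2 = 3.25 m (double drainage).
U = S(t)/S_ult = 66.1/76.1 = 0.8686.
U > 60%: T_v = 1.781 − 0.933·log₁₀(100 − 86.859) = 0.73733.
t = T_v·H_d²/c_v = 0.73733×3.25²/4.7 = 1.657 years.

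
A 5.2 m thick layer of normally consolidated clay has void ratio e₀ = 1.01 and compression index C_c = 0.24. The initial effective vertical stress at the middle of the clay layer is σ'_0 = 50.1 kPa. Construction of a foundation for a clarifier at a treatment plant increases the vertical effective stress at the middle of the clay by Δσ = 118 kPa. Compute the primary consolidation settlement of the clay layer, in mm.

S_c ≈ 326 mm

Final effective stress: σ'_f = σ'_0 + Δσ = 50.1 + 118 = 168.1 kPa.
Normally consolidated clay, so the full stress increment lies on the virgin compression line:
S_c = C_c·H/(1+e₀)·log₁₀(σ'_f/σ'_0) = 0.24×5.2/(1+1.01)×log₁₀(168.1/50.1)
    = 0.6209 × 0.52573 = 0.3264 m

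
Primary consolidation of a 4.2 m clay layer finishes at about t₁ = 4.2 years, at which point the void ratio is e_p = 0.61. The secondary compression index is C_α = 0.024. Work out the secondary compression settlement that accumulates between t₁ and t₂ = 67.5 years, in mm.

S_s ≈ 75.5 mm

Secondary compression: S_s = C_α·H/(1+e_p)·log₁₀(t₂/t₁)
S_s = 0.024×4.2/(1+0.61)×log₁₀(67.5/4.2)
    = 0.06261 × 1.206 = 0.07551 m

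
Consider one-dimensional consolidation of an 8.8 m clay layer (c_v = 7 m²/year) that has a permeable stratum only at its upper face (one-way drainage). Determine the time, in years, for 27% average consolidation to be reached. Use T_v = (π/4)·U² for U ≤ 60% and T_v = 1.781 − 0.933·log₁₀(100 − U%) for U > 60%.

Drainage path length: H_d = H = 8.8 m (single drainage).
U ≤ 60%: T_v = (π/4)·U² = (π/4)×0.27² = 0.057256.
t = T_v·H_d²/c_v = 0.057256×8.8²/7 = 0.6334 years.

t ≈ 0.633 years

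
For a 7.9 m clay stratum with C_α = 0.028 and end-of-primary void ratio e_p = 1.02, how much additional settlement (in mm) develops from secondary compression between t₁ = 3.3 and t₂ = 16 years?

S_s ≈ 75.1 mm

Secondary compression: S_s = C_α·H/(1+e_p)·log₁₀(t₂/t₁)
S_s = 0.028×7.9/(1+1.02)×log₁₀(16/3.3)
    = 0.1095 × 0.6856 = 0.07508 m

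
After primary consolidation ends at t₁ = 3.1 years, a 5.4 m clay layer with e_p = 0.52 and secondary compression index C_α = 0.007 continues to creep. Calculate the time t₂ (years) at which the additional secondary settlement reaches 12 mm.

t₂ ≈ 9.42 years

S_s = C_α·H/(1+e_p)·log₁₀(t₂/t₁) ⇒ log₁₀(t₂/t₁) = S_s·(1+e_p)/(C_α·H).
log₁₀(t₂/t₁) = 0.012 × (1+0.52) / (0.007×5.4) = 0.4825
t₂ = t₁ × 10^0.4825 = 3.1 × 3.038 = 9.417 years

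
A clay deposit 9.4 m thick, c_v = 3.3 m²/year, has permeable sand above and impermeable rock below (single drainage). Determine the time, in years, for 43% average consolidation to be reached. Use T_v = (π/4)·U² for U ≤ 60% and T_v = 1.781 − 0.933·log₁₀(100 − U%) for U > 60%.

Drainage path length: H_d = H = 9.4 m (single drainage).
U ≤ 60%: T_v = (π/4)·U² = (π/4)×0.43² = 0.14522.
t = T_v·H_d²/c_v = 0.14522×9.4²/3.3 = 3.888 years.

t ≈ 3.89 years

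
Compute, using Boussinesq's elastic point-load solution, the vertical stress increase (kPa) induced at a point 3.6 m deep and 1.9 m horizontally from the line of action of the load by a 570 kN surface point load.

Δσ_z ≈ 11.4 kPa

Boussinesq vertical stress below a point load on an elastic half-space:
Δσ_z = 3P/(2πz²) · [1 + (r/z)²]^(−5/2)
r/z = 1.9/3.6 = 0.52778; [1+(r/z)²]^(−5/2) = 0.54101.
Δσ_z = 3×570/(2π×3.6²) × 0.54101 = 21 × 0.54101 = 11.36 kPa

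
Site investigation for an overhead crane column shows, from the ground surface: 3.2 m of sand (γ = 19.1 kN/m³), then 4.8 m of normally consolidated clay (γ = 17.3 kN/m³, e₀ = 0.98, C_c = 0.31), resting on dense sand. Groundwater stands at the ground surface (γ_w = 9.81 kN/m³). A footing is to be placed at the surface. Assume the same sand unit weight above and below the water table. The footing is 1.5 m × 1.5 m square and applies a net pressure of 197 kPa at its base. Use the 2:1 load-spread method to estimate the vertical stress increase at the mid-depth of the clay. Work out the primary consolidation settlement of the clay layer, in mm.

Mid-depth of clay below the ground surface: z = 3.2 + 4.8/2 = 5.6 m.
Total vertical stress at mid-clay: σ_v = 19.1×3.2 + 17.3×2.4 = 102.64 kPa.
Pore pressure: u = 9.81×(5.6 − 0) = 54.936 kPa.
Initial effective stress: σ'_0 = σ_v − u = 102.64 − 54.936 = 47.704 kPa.
Stress increase at mid-clay by the 2:1 spreading method:
Δσ = qBL/((B+z)(L+z)) = 197×1.5×1.5/((1.5+5.6)(1.5+5.6)) = 8.7929 kPa
Final effective stress: σ'_f = σ'_0 + Δσ = 47.704 + 8.7929 = 56.497 kPa.
Normally consolidated clay, so the full stress increment lies on the virgin compression line:
S_c = C_c·H/(1+e₀)·log₁₀(σ'_f/σ'_0) = 0.31×4.8/(1+0.98)×log₁₀(56.497/47.704)
    = 0.75152 × 0.073471 = 0.05521 m

S_c ≈ 55.2 mm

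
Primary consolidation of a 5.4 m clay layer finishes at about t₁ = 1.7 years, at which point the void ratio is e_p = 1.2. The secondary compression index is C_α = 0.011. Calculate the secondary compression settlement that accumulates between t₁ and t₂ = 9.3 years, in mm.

S_s ≈ 19.9 mm

Secondary compression: S_s = C_α·H/(1+e_p)·log₁₀(t₂/t₁)
S_s = 0.011×5.4/(1+1.2)×log₁₀(9.3/1.7)
    = 0.027 × 0.738 = 0.01993 m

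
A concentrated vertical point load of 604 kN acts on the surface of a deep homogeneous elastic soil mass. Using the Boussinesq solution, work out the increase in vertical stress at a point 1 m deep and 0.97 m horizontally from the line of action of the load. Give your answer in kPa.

Boussinesq vertical stress below a point load on an elastic half-space:
Δσ_z = 3P/(2πz²) · [1 + (r/z)²]^(−5/2)
r/z = 0.97/1 = 0.97; [1+(r/z)²]^(−5/2) = 0.19054.
Δσ_z = 3×604/(2π×1²) × 0.19054 = 288.39 × 0.19054 = 54.95 kPa

Δσ_z ≈ 54.9 kPa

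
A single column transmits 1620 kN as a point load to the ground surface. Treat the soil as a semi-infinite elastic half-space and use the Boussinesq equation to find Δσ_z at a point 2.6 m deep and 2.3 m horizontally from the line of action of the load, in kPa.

Δσ_z ≈ 27 kPa

Boussinesq vertical stress below a point load on an elastic half-space:
Δσ_z = 3P/(2πz²) · [1 + (r/z)²]^(−5/2)
r/z = 2.3/2.6 = 0.88462; [1+(r/z)²]^(−5/2) = 0.23572.
Δσ_z = 3×1620/(2π×2.6²) × 0.23572 = 114.42 × 0.23572 = 26.97 kPa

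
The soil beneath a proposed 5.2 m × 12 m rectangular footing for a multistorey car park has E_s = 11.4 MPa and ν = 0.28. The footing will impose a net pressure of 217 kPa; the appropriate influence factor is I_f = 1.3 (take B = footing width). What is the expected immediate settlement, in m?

S_e ≈ 0.119 m

Immediate (elastic) settlement: S_e = q·B·(1−ν²)/E_s · I_f.
E_s = 11.4 MPa = 11400 kPa.
S_e = 217 × 5.2 × (1 − 0.28²) / 11400 × 1.3
    = 217 × 5.2 × 0.9216 / 11400 × 1.3
    = 0.1186 m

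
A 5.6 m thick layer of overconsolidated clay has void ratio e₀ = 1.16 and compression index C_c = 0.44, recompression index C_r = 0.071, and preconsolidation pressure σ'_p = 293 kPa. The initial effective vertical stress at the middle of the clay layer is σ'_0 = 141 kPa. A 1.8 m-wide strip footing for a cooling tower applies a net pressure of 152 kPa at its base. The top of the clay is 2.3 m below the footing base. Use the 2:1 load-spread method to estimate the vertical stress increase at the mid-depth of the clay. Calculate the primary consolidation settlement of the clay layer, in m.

Mid-depth of clay below the footing base: z = 2.3 + 5.6/2 = 5.1 m.
Stress increase at mid-clay by the 2:1 spreading method:
Δσ = qB/(B+z) = 152×1.8/(1.8+5.1) = 39.652 kPa
Final effective stress: σ'_f = 141 + 39.652 = 180.65 kPa.
σ'_f = 180.65 ≤ σ'_p = 293 kPa, so the clay remains overconsolidated and only the recompression index applies:
S_c = C_r·H/(1+e₀)·log₁₀(σ'_f/σ'_0) = 0.071×5.6/2.16×log₁₀(180.65/141)
    = 0.18407 × 0.10762 = 0.01981 m

S_c ≈ 0.0198 m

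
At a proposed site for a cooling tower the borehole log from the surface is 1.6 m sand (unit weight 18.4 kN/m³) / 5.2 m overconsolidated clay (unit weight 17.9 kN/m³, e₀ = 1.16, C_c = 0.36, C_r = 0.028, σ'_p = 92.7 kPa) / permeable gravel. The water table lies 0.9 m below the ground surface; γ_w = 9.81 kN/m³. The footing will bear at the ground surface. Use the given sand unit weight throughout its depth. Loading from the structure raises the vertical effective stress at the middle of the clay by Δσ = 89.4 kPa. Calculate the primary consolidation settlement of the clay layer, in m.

Mid-depth of clay below the ground surface: z = 1.6 + 5.2/2 = 4.2 m.
Total vertical stress at mid-clay: σ_v = 18.4×1.6 + 17.9×2.6 = 75.98 kPa.
Pore pressure: u = 9.81×(4.2 − 0.9) = 32.373 kPa.
Initial effective stress: σ'_0 = σ_v − u = 75.98 − 32.373 = 43.607 kPa.
Final effective stress: σ'_f = 43.607 + 89.4 = 133.01 kPa.
σ'_f = 133.01 > σ'_p = 92.7 kPa, so the stress path crosses the preconsolidation pressure — recompression up to σ'_p, then virgin compression beyond:
S_c = H/(1+e₀)·[C_r·log₁₀(σ'_p/σ'_0) + C_c·log₁₀(σ'_f/σ'_p)]
    = 5.2/2.16 × [0.028×log₁₀(92.7/43.607) + 0.36×log₁₀(133.01/92.7)]
    = 2.4074 × [0.0091707 + 0.05645] = 0.158 m

S_c ≈ 0.158 m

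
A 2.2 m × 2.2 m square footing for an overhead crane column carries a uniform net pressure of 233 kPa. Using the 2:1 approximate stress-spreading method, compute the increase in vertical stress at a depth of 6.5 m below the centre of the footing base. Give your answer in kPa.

By the 2:1 method the load spreads at 1 horizontal : 2 vertical, so at depth z the loaded area has grown by z in each plan dimension:
Δσ = qBL/((B+z)(L+z)) = 233×2.2×2.2/((2.2+6.5)(2.2+6.5)) = 14.899 kPa

Δσ_z ≈ 14.9 kPa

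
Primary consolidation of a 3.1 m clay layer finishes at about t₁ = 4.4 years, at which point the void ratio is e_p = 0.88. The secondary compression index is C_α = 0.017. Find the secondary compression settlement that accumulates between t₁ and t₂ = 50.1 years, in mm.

Secondary compression: S_s = C_α·H/(1+e_p)·log₁₀(t₂/t₁)
S_s = 0.017×3.1/(1+0.88)×log₁₀(50.1/4.4)
    = 0.02803 × 1.056 = 0.02961 m

S_s ≈ 29.6 mm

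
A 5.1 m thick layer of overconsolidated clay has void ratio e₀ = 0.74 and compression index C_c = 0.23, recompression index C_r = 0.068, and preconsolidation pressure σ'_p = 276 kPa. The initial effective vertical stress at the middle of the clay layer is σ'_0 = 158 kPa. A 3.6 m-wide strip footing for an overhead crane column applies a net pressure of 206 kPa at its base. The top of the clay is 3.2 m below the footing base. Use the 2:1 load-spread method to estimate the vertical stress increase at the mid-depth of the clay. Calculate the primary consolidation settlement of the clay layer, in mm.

S_c ≈ 35.2 mm

Mid-depth of clay below the footing base: z = 3.2 + 5.1/2 = 5.75 m.
Stress increase at mid-clay by the 2:1 spreading method:
Δσ = qB/(B+z) = 206×3.6/(3.6+5.75) = 79.316 kPa
Final effective stress: σ'_f = 158 + 79.316 = 237.32 kPa.
σ'_f = 237.32 ≤ σ'_p = 276 kPa, so the clay remains overconsolidated and only the recompression index applies:
S_c = C_r·H/(1+e₀)·log₁₀(σ'_f/σ'_0) = 0.068×5.1/1.74×log₁₀(237.32/158)
    = 0.19931 × 0.17668 = 0.03521 m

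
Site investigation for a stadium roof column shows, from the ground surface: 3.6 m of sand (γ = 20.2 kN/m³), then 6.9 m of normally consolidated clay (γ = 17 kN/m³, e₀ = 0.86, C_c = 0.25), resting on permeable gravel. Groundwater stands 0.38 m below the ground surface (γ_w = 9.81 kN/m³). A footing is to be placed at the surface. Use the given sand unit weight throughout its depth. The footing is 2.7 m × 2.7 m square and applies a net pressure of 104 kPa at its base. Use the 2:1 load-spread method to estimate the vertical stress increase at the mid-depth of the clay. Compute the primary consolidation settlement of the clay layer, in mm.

S_c ≈ 46 mm

Mid-depth of clay below the ground surface: z = 3.6 + 6.9/2 = 7.05 m.
Total vertical stress at mid-clay: σ_v = 20.2×3.6 + 17×3.45 = 131.37 kPa.
Pore pressure: u = 9.81×(7.05 − 0.38) = 65.433 kPa.
Initial effective stress: σ'_0 = σ_v − u = 131.37 − 65.433 = 65.937 kPa.
Stress increase at mid-clay by the 2:1 spreading method:
Δσ = qBL/((B+z)(L+z)) = 104×2.7×2.7/((2.7+7.05)(2.7+7.05)) = 7.9754 kPa
Final effective stress: σ'_f = σ'_0 + Δσ = 65.937 + 7.9754 = 73.912 kPa.
Normally consolidated clay, so the full stress increment lies on the virgin compression line:
S_c = C_c·H/(1+e₀)·log₁₀(σ'_f/σ'_0) = 0.25×6.9/(1+0.86)×log₁₀(73.912/65.937)
    = 0.92742 × 0.049586 = 0.04599 m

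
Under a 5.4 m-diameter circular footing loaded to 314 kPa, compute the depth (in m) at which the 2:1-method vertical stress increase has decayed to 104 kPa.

z ≈ 3.98 m

2:1 spreading — at depth z the loaded area has grown by z in each plan dimension:
qD²/(D+z)² = Δσ_z ⇒ z = D(√(q/Δσ_z) − 1) = 5.4×(√(314/104) − 1) = 3.983 m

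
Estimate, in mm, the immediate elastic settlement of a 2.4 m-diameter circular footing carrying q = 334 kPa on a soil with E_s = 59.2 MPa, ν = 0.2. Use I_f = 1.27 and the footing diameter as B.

S_e ≈ 16.5 mm

Immediate (elastic) settlement: S_e = q·B·(1−ν²)/E_s · I_f.
E_s = 59.2 MPa = 59200 kPa.
S_e = 334 × 2.4 × (1 − 0.2²) / 59200 × 1.27
    = 334 × 2.4 × 0.96 / 59200 × 1.27
    = 0.01651 m = 16.51 mm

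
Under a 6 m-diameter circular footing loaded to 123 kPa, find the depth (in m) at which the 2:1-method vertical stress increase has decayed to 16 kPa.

2:1 spreading — at depth z the loaded area has grown by z in each plan dimension:
qD²/(D+z)² = Δσ_z ⇒ z = D(√(q/Δσ_z) − 1) = 6×(√(123/16) − 1) = 10.64 m

z ≈ 10.6 m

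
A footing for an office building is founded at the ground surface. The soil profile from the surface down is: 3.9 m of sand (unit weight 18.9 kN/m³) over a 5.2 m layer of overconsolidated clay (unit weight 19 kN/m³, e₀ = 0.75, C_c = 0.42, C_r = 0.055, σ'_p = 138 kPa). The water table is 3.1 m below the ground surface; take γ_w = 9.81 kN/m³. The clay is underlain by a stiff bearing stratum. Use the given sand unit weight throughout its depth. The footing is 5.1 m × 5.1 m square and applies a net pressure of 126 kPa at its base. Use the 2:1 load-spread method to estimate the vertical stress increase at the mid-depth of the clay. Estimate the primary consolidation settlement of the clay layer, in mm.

S_c ≈ 17 mm

Mid-depth of clay below the ground surface: z = 3.9 + 5.2/2 = 6.5 m.
Total vertical stress at mid-clay: σ_v = 18.9×3.9 + 19×2.6 = 123.11 kPa.
Pore pressure: u = 9.81×(6.5 − 3.1) = 33.354 kPa.
Initial effective stress: σ'_0 = σ_v − u = 123.11 − 33.354 = 89.756 kPa.
Stress increase at mid-clay by the 2:1 spreading method:
Δσ = qBL/((B+z)(L+z)) = 126×5.1×5.1/((5.1+6.5)(5.1+6.5)) = 24.355 kPa
Final effective stress: σ'_f = 89.756 + 24.355 = 114.11 kPa.
σ'_f = 114.11 ≤ σ'_p = 138 kPa, so the clay remains overconsolidated and only the recompression index applies:
S_c = C_r·H/(1+e₀)·log₁₀(σ'_f/σ'_0) = 0.055×5.2/1.75×log₁₀(114.11/89.756)
    = 0.16343 × 0.10426 = 0.01704 m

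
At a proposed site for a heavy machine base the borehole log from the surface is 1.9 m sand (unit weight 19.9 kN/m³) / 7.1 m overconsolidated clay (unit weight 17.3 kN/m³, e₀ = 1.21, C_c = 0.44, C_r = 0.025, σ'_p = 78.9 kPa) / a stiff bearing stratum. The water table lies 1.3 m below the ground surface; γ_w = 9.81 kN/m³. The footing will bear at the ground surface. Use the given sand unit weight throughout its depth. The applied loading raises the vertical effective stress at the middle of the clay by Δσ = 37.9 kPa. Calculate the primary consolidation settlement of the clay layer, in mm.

S_c ≈ 133 mm

Mid-depth of clay below the ground surface: z = 1.9 + 7.1/2 = 5.45 m.
Total vertical stress at mid-clay: σ_v = 19.9×1.9 + 17.3×3.55 = 99.225 kPa.
Pore pressure: u = 9.81×(5.45 − 1.3) = 40.712 kPa.
Initial effective stress: σ'_0 = σ_v − u = 99.225 − 40.712 = 58.513 kPa.
Final effective stress: σ'_f = 58.513 + 37.9 = 96.413 kPa.
σ'_f = 96.413 > σ'_p = 78.9 kPa, so the stress path crosses the preconsolidation pressure — recompression up to σ'_p, then virgin compression beyond:
S_c = H/(1+e₀)·[C_r·log₁₀(σ'_p/σ'_0) + C_c·log₁₀(σ'_f/σ'_p)]
    = 7.1/2.21 × [0.025×log₁₀(78.9/58.513) + 0.44×log₁₀(96.413/78.9)]
    = 3.2127 × [0.0032456 + 0.038306] = 0.1335 m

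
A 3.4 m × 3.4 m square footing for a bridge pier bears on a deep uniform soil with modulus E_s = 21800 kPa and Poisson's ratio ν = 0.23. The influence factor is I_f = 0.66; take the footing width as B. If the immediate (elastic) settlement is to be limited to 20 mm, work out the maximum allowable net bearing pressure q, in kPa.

S_e = q·B·(1−ν²)/E_s · I_f  ⇒  q = S_e·E_s / (B·(1−ν²)·I_f).
q = 0.02 × 21800 / (3.4 × 0.9471 × 0.66) = 205.1 kPa

q ≈ 205 kPa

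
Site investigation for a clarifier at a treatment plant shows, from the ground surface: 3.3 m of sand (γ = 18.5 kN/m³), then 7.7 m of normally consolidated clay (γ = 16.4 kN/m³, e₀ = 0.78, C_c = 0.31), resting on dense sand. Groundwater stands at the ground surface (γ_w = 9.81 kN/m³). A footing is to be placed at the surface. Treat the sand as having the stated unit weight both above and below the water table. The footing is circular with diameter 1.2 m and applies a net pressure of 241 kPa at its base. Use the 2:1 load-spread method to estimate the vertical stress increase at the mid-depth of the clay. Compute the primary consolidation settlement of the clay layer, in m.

Mid-depth of clay below the ground surface: z = 3.3 + 7.7/2 = 7.15 m.
Total vertical stress at mid-clay: σ_v = 18.5×3.3 + 16.4×3.85 = 124.19 kPa.
Pore pressure: u = 9.81×(7.15 − 0) = 70.142 kPa.
Initial effective stress: σ'_0 = σ_v − u = 124.19 − 70.142 = 54.048 kPa.
Stress increase at mid-clay by the 2:1 spreading method:
Δσ ≈ qD²/(D+z)² = 241×1.2²/(1.2+7.15)² = 4.9774 kPa
Final effective stress: σ'_f = σ'_0 + Δσ = 54.048 + 4.9774 = 59.025 kPa.
Normally consolidated clay, so the full stress increment lies on the virgin compression line:
S_c = C_c·H/(1+e₀)·log₁₀(σ'_f/σ'_0) = 0.31×7.7/(1+0.78)×log₁₀(59.025/54.048)
    = 1.341 × 0.038256 = 0.0513 m

S_c ≈ 0.0513 m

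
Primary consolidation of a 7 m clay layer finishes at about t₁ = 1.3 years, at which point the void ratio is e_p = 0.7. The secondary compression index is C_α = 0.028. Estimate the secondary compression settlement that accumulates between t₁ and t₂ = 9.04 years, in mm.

S_s ≈ 97.1 mm

Secondary compression: S_s = C_α·H/(1+e_p)·log₁₀(t₂/t₁)
S_s = 0.028×7/(1+0.7)×log₁₀(9.04/1.3)
    = 0.1153 × 0.8422 = 0.0971 m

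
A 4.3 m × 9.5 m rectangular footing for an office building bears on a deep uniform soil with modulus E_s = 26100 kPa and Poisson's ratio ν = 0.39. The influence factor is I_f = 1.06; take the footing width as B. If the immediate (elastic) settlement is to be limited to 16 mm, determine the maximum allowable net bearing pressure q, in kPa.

q ≈ 108 kPa

S_e = q·B·(1−ν²)/E_s · I_f  ⇒  q = S_e·E_s / (B·(1−ν²)·I_f).
q = 0.016 × 26100 / (4.3 × 0.8479 × 1.06) = 108.1 kPa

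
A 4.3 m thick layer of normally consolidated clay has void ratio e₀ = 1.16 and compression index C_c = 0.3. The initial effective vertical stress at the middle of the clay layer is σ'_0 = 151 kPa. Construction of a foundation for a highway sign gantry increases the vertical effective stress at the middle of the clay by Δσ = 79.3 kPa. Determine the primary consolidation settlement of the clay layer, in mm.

Final effective stress: σ'_f = σ'_0 + Δσ = 151 + 79.3 = 230.3 kPa.
Normally consolidated clay, so the full stress increment lies on the virgin compression line:
S_c = C_c·H/(1+e₀)·log₁₀(σ'_f/σ'_0) = 0.3×4.3/(1+1.16)×log₁₀(230.3/151)
    = 0.59722 × 0.18332 = 0.1095 m

S_c ≈ 109 mm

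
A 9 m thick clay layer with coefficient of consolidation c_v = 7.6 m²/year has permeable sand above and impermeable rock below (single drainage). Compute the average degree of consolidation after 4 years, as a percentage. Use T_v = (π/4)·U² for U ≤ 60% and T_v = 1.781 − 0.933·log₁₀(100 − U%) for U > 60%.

U ≈ 67.9 %

Drainage path length: H_d = H = 9 m (single drainage).
T_v = c_v·t/H_d² = 7.6×4/9² = 0.37531.
T_v = 0.37531 corresponds to the U > 60% branch:
U = 1 − 10^((1.781 − T_v)/0.933)/100 = 0.6789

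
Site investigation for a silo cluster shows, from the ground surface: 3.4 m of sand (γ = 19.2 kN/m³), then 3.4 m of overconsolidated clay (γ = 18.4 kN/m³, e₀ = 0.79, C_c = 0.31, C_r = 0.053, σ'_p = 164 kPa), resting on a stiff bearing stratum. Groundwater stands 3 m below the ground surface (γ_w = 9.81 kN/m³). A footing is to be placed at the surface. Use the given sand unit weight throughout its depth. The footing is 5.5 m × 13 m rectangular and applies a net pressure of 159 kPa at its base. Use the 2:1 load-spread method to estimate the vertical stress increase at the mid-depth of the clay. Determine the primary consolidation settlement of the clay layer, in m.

Mid-depth of clay below the ground surface: z = 3.4 + 3.4/2 = 5.1 m.
Total vertical stress at mid-clay: σ_v = 19.2×3.4 + 18.4×1.7 = 96.56 kPa.
Pore pressure: u = 9.81×(5.1 − 3) = 20.601 kPa.
Initial effective stress: σ'_0 = σ_v − u = 96.56 − 20.601 = 75.959 kPa.
Stress increase at mid-clay by the 2:1 spreading method:
Δσ = qBL/((B+z)(L+z)) = 159×5.5×13/((5.5+5.1)(13+5.1)) = 59.254 kPa
Final effective stress: σ'_f = 75.959 + 59.254 = 135.21 kPa.
σ'_f = 135.21 ≤ σ'_p = 164 kPa, so the clay remains overconsolidated and only the recompression index applies:
S_c = C_r·H/(1+e₀)·log₁₀(σ'_f/σ'_0) = 0.053×3.4/1.79×log₁₀(135.21/75.959)
    = 0.10067 × 0.25043 = 0.02521 m

S_c ≈ 0.0252 m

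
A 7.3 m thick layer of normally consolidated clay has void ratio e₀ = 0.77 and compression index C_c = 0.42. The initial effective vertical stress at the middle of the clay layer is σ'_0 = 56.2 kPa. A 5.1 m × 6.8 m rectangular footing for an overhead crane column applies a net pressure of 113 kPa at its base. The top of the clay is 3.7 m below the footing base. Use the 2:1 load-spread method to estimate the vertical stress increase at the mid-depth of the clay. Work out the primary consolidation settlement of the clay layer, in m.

S_c ≈ 0.251 m

Mid-depth of clay below the footing base: z = 3.7 + 7.3/2 = 7.35 m.
Stress increase at mid-clay by the 2:1 spreading method:
Δσ = qBL/((B+z)(L+z)) = 113×5.1×6.8/((5.1+7.35)(6.8+7.35)) = 22.245 kPa
Final effective stress: σ'_f = σ'_0 + Δσ = 56.2 + 22.245 = 78.445 kPa.
Normally consolidated clay, so the full stress increment lies on the virgin compression line:
S_c = C_c·H/(1+e₀)·log₁₀(σ'_f/σ'_0) = 0.42×7.3/(1+0.77)×log₁₀(78.445/56.2)
    = 1.7322 × 0.14483 = 0.2509 m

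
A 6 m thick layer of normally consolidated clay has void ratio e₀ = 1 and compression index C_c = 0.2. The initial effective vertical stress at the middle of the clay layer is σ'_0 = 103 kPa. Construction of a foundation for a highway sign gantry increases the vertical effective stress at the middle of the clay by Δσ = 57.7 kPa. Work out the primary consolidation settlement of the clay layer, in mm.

Final effective stress: σ'_f = σ'_0 + Δσ = 103 + 57.7 = 160.7 kPa.
Normally consolidated clay, so the full stress increment lies on the virgin compression line:
S_c = C_c·H/(1+e₀)·log₁₀(σ'_f/σ'_0) = 0.2×6/(1+1)×log₁₀(160.7/103)
    = 0.6 × 0.19318 = 0.1159 m

S_c ≈ 116 mm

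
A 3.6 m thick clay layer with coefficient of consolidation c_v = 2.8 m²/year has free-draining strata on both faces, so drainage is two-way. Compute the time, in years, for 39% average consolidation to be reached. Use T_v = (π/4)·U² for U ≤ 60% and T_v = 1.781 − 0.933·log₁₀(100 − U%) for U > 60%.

t ≈ 0.138 years

Drainage path length: H_d = H/2 = 1.8 m (double drainage).
U ≤ 60%: T_v = (π/4)·U² = (π/4)×0.39² = 0.11946.
t = T_v·H_d²/c_v = 0.11946×1.8²/2.8 = 0.1382 years.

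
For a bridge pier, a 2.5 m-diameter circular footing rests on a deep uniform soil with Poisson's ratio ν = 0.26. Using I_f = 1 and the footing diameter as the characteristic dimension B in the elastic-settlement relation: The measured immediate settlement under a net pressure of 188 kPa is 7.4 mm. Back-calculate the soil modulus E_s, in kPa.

S_e = q·B·(1−ν²)/E_s · I_f  ⇒  E_s = q·B·(1−ν²)·I_f / S_e.
E_s = 188 × 2.5 × 0.9324 × 1 / 0.0074 = 59220 kPa

E_s ≈ 59200 kPa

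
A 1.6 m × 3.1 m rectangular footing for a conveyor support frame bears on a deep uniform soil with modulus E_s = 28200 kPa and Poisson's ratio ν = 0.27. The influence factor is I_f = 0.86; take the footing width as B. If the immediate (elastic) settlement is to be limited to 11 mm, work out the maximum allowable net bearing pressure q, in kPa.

S_e = q·B·(1−ν²)/E_s · I_f  ⇒  q = S_e·E_s / (B·(1−ν²)·I_f).
q = 0.011 × 28200 / (1.6 × 0.9271 × 0.86) = 243.2 kPa

q ≈ 243 kPa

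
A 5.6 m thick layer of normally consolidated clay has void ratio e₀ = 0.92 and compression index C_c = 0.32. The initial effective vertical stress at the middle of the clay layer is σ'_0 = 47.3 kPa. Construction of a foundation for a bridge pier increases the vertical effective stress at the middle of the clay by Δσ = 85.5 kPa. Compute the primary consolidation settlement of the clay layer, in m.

S_c ≈ 0.418 m

Final effective stress: σ'_f = σ'_0 + Δσ = 47.3 + 85.5 = 132.8 kPa.
Normally consolidated clay, so the full stress increment lies on the virgin compression line:
S_c = C_c·H/(1+e₀)·log₁₀(σ'_f/σ'_0) = 0.32×5.6/(1+0.92)×log₁₀(132.8/47.3)
    = 0.93333 × 0.44834 = 0.4184 m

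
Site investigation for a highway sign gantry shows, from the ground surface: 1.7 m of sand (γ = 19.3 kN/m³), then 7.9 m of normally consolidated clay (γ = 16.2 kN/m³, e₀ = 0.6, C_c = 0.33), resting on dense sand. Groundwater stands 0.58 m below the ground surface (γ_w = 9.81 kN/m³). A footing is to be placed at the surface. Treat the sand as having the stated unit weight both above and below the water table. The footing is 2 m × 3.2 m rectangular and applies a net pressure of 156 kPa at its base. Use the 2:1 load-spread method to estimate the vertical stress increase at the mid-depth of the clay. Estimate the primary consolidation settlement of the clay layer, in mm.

S_c ≈ 193 mm

Mid-depth of clay below the ground surface: z = 1.7 + 7.9/2 = 5.65 m.
Total vertical stress at mid-clay: σ_v = 19.3×1.7 + 16.2×3.95 = 96.8 kPa.
Pore pressure: u = 9.81×(5.65 − 0.58) = 49.737 kPa.
Initial effective stress: σ'_0 = σ_v − u = 96.8 − 49.737 = 47.063 kPa.
Stress increase at mid-clay by the 2:1 spreading method:
Δσ = qBL/((B+z)(L+z)) = 156×2×3.2/((2+5.65)(3.2+5.65)) = 14.747 kPa
Final effective stress: σ'_f = σ'_0 + Δσ = 47.063 + 14.747 = 61.81 kPa.
Normally consolidated clay, so the full stress increment lies on the virgin compression line:
S_c = C_c·H/(1+e₀)·log₁₀(σ'_f/σ'_0) = 0.33×7.9/(1+0.6)×log₁₀(61.81/47.063)
    = 1.6294 × 0.11838 = 0.1929 m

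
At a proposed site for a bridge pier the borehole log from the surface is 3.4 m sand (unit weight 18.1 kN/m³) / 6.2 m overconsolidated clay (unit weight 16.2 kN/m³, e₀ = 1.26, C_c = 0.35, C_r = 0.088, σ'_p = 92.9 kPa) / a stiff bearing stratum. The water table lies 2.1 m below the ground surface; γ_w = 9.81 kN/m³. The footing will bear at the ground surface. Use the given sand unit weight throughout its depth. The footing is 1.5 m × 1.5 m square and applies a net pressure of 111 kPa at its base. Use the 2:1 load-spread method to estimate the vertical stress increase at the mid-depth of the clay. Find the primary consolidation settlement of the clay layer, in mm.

S_c ≈ 5.8 mm

Mid-depth of clay below the ground surface: z = 3.4 + 6.2/2 = 6.5 m.
Total vertical stress at mid-clay: σ_v = 18.1×3.4 + 16.2×3.1 = 111.76 kPa.
Pore pressure: u = 9.81×(6.5 − 2.1) = 43.164 kPa.
Initial effective stress: σ'_0 = σ_v − u = 111.76 − 43.164 = 68.596 kPa.
Stress increase at mid-clay by the 2:1 spreading method:
Δσ = qBL/((B+z)(L+z)) = 111×1.5×1.5/((1.5+6.5)(1.5+6.5)) = 3.9023 kPa
Final effective stress: σ'_f = 68.596 + 3.9023 = 72.498 kPa.
σ'_f = 72.498 ≤ σ'_p = 92.9 kPa, so the clay remains overconsolidated and only the recompression index applies:
S_c = C_r·H/(1+e₀)·log₁₀(σ'_f/σ'_0) = 0.088×6.2/2.26×log₁₀(72.498/68.596)
    = 0.24142 × 0.024027 = 0.005801 m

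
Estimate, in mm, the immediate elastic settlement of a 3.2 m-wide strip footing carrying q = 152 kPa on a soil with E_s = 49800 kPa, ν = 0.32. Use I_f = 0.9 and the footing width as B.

S_e ≈ 7.89 mm

Immediate (elastic) settlement: S_e = q·B·(1−ν²)/E_s · I_f.
S_e = 152 × 3.2 × (1 − 0.32²) / 49800 × 0.9
    = 152 × 3.2 × 0.8976 / 49800 × 0.9
    = 0.00789 m = 7.89 mm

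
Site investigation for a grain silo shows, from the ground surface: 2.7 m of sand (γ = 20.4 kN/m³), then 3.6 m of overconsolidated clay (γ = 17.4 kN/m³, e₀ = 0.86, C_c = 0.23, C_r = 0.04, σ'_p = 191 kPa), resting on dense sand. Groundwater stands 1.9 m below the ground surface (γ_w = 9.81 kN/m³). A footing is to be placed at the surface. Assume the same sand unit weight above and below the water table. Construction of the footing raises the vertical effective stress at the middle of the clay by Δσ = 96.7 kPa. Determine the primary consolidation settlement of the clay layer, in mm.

S_c ≈ 32 mm

Mid-depth of clay below the ground surface: z = 2.7 + 3.6/2 = 4.5 m.
Total vertical stress at mid-clay: σ_v = 20.4×2.7 + 17.4×1.8 = 86.4 kPa.
Pore pressure: u = 9.81×(4.5 − 1.9) = 25.506 kPa.
Initial effective stress: σ'_0 = σ_v − u = 86.4 − 25.506 = 60.894 kPa.
Final effective stress: σ'_f = 60.894 + 96.7 = 157.59 kPa.
σ'_f = 157.59 ≤ σ'_p = 191 kPa, so the clay remains overconsolidated and only the recompression index applies:
S_c = C_r·H/(1+e₀)·log₁₀(σ'_f/σ'_0) = 0.04×3.6/1.86×log₁₀(157.59/60.894)
    = 0.07742 × 0.41295 = 0.03197 m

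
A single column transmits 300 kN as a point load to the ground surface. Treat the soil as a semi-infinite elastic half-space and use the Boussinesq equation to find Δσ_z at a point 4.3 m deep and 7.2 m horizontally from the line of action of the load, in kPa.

Boussinesq vertical stress below a point load on an elastic half-space:
Δσ_z = 3P/(2πz²) · [1 + (r/z)²]^(−5/2)
r/z = 7.2/4.3 = 1.6744; [1+(r/z)²]^(−5/2) = 0.03544.
Δσ_z = 3×300/(2π×4.3²) × 0.03544 = 7.7469 × 0.03544 = 0.2746 kPa

Δσ_z ≈ 0.275 kPa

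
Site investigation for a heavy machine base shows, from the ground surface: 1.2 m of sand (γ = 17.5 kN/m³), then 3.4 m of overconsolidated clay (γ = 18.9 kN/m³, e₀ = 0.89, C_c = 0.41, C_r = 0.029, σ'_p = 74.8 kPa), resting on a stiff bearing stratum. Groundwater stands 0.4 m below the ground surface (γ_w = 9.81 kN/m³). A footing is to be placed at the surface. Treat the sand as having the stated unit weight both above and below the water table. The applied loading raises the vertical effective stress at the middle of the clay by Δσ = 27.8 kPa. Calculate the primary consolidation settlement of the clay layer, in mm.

Mid-depth of clay below the ground surface: z = 1.2 + 3.4/2 = 2.9 m.
Total vertical stress at mid-clay: σ_v = 17.5×1.2 + 18.9×1.7 = 53.13 kPa.
Pore pressure: u = 9.81×(2.9 − 0.4) = 24.525 kPa.
Initial effective stress: σ'_0 = σ_v − u = 53.13 − 24.525 = 28.605 kPa.
Final effective stress: σ'_f = 28.605 + 27.8 = 56.405 kPa.
σ'_f = 56.405 ≤ σ'_p = 74.8 kPa, so the clay remains overconsolidated and only the recompression index applies:
S_c = C_r·H/(1+e₀)·log₁₀(σ'_f/σ'_0) = 0.029×3.4/1.89×log₁₀(56.405/28.605)
    = 0.052168 × 0.29488 = 0.01538 m

S_c ≈ 15.4 mm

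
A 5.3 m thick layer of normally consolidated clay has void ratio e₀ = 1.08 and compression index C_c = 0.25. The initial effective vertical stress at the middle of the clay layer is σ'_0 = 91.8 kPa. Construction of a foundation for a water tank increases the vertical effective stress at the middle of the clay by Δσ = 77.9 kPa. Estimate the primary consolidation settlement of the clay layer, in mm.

Final effective stress: σ'_f = σ'_0 + Δσ = 91.8 + 77.9 = 169.7 kPa.
Normally consolidated clay, so the full stress increment lies on the virgin compression line:
S_c = C_c·H/(1+e₀)·log₁₀(σ'_f/σ'_0) = 0.25×5.3/(1+1.08)×log₁₀(169.7/91.8)
    = 0.63702 × 0.26684 = 0.17 m

S_c ≈ 170 mm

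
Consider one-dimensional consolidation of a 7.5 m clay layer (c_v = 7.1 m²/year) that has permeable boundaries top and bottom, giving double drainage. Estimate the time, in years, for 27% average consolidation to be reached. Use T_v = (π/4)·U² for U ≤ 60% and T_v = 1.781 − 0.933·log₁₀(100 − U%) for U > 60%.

Drainage path length: H_d = H/2 = 3.75 m (double drainage).
U ≤ 60%: T_v = (π/4)·U² = (π/4)×0.27² = 0.057256.
t = T_v·H_d²/c_v = 0.057256×3.75²/7.1 = 0.1134 years.

t ≈ 0.113 years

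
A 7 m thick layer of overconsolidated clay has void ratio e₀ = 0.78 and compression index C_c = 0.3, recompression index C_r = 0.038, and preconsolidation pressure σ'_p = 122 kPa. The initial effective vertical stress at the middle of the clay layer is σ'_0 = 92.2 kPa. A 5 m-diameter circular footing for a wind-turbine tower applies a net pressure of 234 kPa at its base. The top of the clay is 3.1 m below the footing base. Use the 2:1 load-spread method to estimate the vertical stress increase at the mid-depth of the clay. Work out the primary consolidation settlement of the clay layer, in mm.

Mid-depth of clay below the footing base: z = 3.1 + 7/2 = 6.6 m.
Stress increase at mid-clay by the 2:1 spreading method:
Δσ ≈ qD²/(D+z)² = 234×5²/(5+6.6)² = 43.475 kPa
Final effective stress: σ'_f = 92.2 + 43.475 = 135.68 kPa.
σ'_f = 135.68 > σ'_p = 122 kPa, so the stress path crosses the preconsolidation pressure — recompression up to σ'_p, then virgin compression beyond:
S_c = H/(1+e₀)·[C_r·log₁₀(σ'_p/σ'_0) + C_c·log₁₀(σ'_f/σ'_p)]
    = 7/1.78 × [0.038×log₁₀(122/92.2) + 0.3×log₁₀(135.68/122)]
    = 3.9326 × [0.0046219 + 0.013847] = 0.07263 m

S_c ≈ 72.6 mm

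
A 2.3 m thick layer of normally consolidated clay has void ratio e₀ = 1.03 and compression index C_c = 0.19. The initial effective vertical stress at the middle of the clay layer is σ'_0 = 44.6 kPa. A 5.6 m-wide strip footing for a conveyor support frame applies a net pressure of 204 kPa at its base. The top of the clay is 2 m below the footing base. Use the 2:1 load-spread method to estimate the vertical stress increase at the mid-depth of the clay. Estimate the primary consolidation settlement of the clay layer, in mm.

S_c ≈ 128 mm

Mid-depth of clay below the footing base: z = 2 + 2.3/2 = 3.15 m.
Stress increase at mid-clay by the 2:1 spreading method:
Δσ = qB/(B+z) = 204×5.6/(5.6+3.15) = 130.56 kPa
Final effective stress: σ'_f = σ'_0 + Δσ = 44.6 + 130.56 = 175.16 kPa.
Normally consolidated clay, so the full stress increment lies on the virgin compression line:
S_c = C_c·H/(1+e₀)·log₁₀(σ'_f/σ'_0) = 0.19×2.3/(1+1.03)×log₁₀(175.16/44.6)
    = 0.21527 × 0.5941 = 0.1279 m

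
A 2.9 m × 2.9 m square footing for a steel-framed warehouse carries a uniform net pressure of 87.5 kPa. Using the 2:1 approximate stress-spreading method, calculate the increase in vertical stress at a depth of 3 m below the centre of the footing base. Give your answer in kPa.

Δσ_z ≈ 21.1 kPa

By the 2:1 method the load spreads at 1 horizontal : 2 vertical, so at depth z the loaded area has grown by z in each plan dimension:
Δσ = qBL/((B+z)(L+z)) = 87.5×2.9×2.9/((2.9+3)(2.9+3)) = 21.14 kPa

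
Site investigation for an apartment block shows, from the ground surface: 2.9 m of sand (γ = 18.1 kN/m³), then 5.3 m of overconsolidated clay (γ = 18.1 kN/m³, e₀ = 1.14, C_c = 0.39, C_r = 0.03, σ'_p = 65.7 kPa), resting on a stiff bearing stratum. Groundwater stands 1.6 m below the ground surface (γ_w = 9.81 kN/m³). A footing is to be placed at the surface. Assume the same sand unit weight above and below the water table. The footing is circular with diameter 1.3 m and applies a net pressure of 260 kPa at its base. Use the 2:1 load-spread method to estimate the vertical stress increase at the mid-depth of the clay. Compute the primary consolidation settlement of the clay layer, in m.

S_c ≈ 0.035 m

Mid-depth of clay below the ground surface: z = 2.9 + 5.3/2 = 5.55 m.
Total vertical stress at mid-clay: σ_v = 18.1×2.9 + 18.1×2.65 = 100.46 kPa.
Pore pressure: u = 9.81×(5.55 − 1.6) = 38.75 kPa.
Initial effective stress: σ'_0 = σ_v − u = 100.46 − 38.75 = 61.71 kPa.
Stress increase at mid-clay by the 2:1 spreading method:
Δσ ≈ qD²/(D+z)² = 260×1.3²/(1.3+5.55)² = 9.3644 kPa
Final effective stress: σ'_f = 61.71 + 9.3644 = 71.074 kPa.
σ'_f = 71.074 > σ'_p = 65.7 kPa, so the stress path crosses the preconsolidation pressure — recompression up to σ'_p, then virgin compression beyond:
S_c = H/(1+e₀)·[C_r·log₁₀(σ'_p/σ'_0) + C_c·log₁₀(σ'_f/σ'_p)]
    = 5.3/2.14 × [0.03×log₁₀(65.7/61.71) + 0.39×log₁₀(71.074/65.7)]
    = 2.4766 × [0.00081629 + 0.013317] = 0.035 m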